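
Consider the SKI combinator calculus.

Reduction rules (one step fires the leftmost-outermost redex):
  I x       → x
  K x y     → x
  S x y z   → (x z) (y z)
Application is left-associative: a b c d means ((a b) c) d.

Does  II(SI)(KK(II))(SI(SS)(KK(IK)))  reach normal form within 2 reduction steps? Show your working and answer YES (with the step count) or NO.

  start: II(SI)(KK(II))(SI(SS)(KK(IK)))
  [1] I(SI)(KK(II))(SI(SS)(KK(IK)))
  [2] SI(KK(II))(SI(SS)(KK(IK)))

Answer: NO — after 2 steps the term is SI(KK(II))(SI(SS)(KK(IK))), not yet normal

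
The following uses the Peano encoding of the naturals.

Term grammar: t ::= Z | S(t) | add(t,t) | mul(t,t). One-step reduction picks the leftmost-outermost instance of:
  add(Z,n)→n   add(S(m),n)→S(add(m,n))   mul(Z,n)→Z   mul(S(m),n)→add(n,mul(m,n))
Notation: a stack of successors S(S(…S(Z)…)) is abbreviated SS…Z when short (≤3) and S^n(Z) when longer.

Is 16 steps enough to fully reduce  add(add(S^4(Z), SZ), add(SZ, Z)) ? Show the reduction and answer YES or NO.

Answer: YES — reaches normal form S^6(Z) in 13 ≤ 16 steps

Working:
  start: add(add(S^4(Z), SZ), add(SZ, Z))
  →1  add(S(add(SSSZ, SZ)), add(SZ, Z))
  →2  S(add(add(SSSZ, SZ), add(SZ, Z)))
  →3  S(add(S(add(SSZ, SZ)), add(SZ, Z)))
  →4  S(S(add(add(SSZ, SZ), add(SZ, Z))))
  →5  S(S(add(S(add(SZ, SZ)), add(SZ, Z))))
  →6  S(S(S(add(add(SZ, SZ), add(SZ, Z)))))
  →7  S(S(S(add(S(add(Z, SZ)), add(SZ, Z)))))
  →8  S(S(S(S(add(add(Z, SZ), add(SZ, Z))))))
  →9  S(S(S(S(add(SZ, add(SZ, Z))))))
  →10  S(S(S(S(S(add(Z, add(SZ, Z)))))))
  →11  S(S(S(S(S(add(SZ, Z))))))
  →12  S(S(S(S(S(S(add(Z, Z)))))))
  →13  S^6(Z)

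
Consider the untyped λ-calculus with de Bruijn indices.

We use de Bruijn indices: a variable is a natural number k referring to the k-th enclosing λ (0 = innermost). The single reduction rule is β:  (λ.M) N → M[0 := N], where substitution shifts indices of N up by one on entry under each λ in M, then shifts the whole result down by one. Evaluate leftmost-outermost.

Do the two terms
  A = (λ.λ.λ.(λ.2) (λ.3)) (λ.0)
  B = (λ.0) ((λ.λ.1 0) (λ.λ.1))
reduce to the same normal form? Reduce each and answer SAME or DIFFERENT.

Term A:
  start: (λ.λ.λ.(λ.2) (λ.3)) (λ.0)
  [1] λ.λ.(λ.2) (λ.λ.0)
  [2] λ.λ.1

Term B:
  start: (λ.0) ((λ.λ.1 0) (λ.λ.1))
  [1] (λ.λ.1 0) (λ.λ.1)
  [2] λ.(λ.λ.1) 0
  [3] λ.λ.1

Answer: SAME — A ⇓ λ.λ.1, B ⇓ λ.λ.1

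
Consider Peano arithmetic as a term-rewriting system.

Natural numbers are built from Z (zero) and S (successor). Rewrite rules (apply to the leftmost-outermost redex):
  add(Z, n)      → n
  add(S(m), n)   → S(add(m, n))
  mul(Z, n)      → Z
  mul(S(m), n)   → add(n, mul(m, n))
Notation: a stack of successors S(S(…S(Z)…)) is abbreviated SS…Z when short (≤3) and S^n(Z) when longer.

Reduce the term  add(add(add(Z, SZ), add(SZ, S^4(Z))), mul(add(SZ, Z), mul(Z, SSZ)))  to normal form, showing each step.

Answer: normal form = S^6(Z)  (in 18 steps)

Working:
  start: add(add(add(Z, SZ), add(SZ, S^4(Z))), mul(add(SZ, Z), mul(Z, SSZ)))
  step 1: add(add(SZ, add(SZ, S^4(Z))), mul(add(SZ, Z), mul(Z, SSZ)))
  step 2: add(S(add(Z, add(SZ, S^4(Z)))), mul(add(SZ, Z), mul(Z, SSZ)))
  step 3: S(add(add(Z, add(SZ, S^4(Z))), mul(add(SZ, Z), mul(Z, SSZ))))
  step 4: S(add(add(SZ, S^4(Z)), mul(add(SZ, Z), mul(Z, SSZ))))
  step 5: S(add(S(add(Z, S^4(Z))), mul(add(SZ, Z), mul(Z, SSZ))))
  step 6: S(S(add(add(Z, S^4(Z)), mul(add(SZ, Z), mul(Z, SSZ)))))
  step 7: S(S(add(S^4(Z), mul(add(SZ, Z), mul(Z, SSZ)))))
  step 8: S(S(S(add(SSSZ, mul(add(SZ, Z), mul(Z, SSZ))))))
  step 9: S(S(S(S(add(SSZ, mul(add(SZ, Z), mul(Z, SSZ)))))))
  step 10: S(S(S(S(S(add(SZ, mul(add(SZ, Z), mul(Z, SSZ))))))))
  step 11: S(S(S(S(S(S(add(Z, mul(add(SZ, Z), mul(Z, SSZ)))))))))
  step 12: S(S(S(S(S(S(mul(add(SZ, Z), mul(Z, SSZ))))))))
  step 13: S(S(S(S(S(S(mul(S(add(Z, Z)), mul(Z, SSZ))))))))
  step 14: S(S(S(S(S(S(add(mul(Z, SSZ), mul(add(Z, Z), mul(Z, SSZ)))))))))
  step 15: S(S(S(S(S(S(add(Z, mul(add(Z, Z), mul(Z, SSZ)))))))))
  step 16: S(S(S(S(S(S(mul(add(Z, Z), mul(Z, SSZ))))))))
  step 17: S(S(S(S(S(S(mul(Z, mul(Z, SSZ))))))))
  step 18: S^6(Z)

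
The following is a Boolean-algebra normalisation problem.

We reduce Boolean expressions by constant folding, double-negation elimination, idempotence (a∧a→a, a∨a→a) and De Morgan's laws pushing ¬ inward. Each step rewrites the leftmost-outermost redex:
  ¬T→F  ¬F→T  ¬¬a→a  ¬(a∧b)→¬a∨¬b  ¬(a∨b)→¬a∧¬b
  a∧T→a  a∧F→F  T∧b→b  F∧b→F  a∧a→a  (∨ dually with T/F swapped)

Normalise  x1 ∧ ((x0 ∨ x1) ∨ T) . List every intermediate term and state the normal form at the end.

Answer: normal form = x1  (in 2 steps)

Derivation:
  start: x1 ∧ ((x0 ∨ x1) ∨ T)
  [1] x1 ∧ T
  [2] x1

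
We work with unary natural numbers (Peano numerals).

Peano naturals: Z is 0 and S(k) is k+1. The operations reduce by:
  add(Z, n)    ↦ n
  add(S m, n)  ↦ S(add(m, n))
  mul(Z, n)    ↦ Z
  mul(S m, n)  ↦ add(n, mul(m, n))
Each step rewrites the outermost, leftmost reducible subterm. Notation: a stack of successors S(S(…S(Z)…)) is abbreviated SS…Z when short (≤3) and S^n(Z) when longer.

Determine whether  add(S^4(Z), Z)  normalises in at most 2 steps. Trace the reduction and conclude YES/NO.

  start: add(S^4(Z), Z)
  →1  S(add(SSSZ, Z))
  →2  S(S(add(SSZ, Z)))

Answer: NO — after 2 steps the term is S(S(add(SSZ, Z))), not yet normal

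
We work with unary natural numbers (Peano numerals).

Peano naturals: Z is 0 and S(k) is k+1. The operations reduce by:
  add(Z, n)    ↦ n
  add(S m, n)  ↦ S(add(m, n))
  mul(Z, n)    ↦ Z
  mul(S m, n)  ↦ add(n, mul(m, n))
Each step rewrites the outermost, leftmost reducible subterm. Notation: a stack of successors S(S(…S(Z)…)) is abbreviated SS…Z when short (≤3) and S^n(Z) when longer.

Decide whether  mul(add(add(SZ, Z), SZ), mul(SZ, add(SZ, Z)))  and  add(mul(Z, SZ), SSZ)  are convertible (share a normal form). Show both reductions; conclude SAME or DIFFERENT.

Answer: SAME — A ⇓ SSZ, B ⇓ SSZ

Reduction:
Term A:
  start: mul(add(add(SZ, Z), SZ), mul(SZ, add(SZ, Z)))
  →1  mul(add(S(add(Z, Z)), SZ), mul(SZ, add(SZ, Z)))
  →2  mul(S(add(add(Z, Z), SZ)), mul(SZ, add(SZ, Z)))
  →3  add(mul(SZ, add(SZ, Z)), mul(add(add(Z, Z), SZ), mul(SZ, add(SZ, Z))))
  →4  add(add(add(SZ, Z), mul(Z, add(SZ, Z))), mul(add(add(Z, Z), SZ), mul(SZ, add(SZ, Z))))
  →5  add(add(S(add(Z, Z)), mul(Z, add(SZ, Z))), mul(add(add(Z, Z), SZ), mul(SZ, add(SZ, Z))))
  →6  add(S(add(add(Z, Z), mul(Z, add(SZ, Z)))), mul(add(add(Z, Z), SZ), mul(SZ, add(SZ, Z))))
  →7  S(add(add(add(Z, Z), mul(Z, add(SZ, Z))), mul(add(add(Z, Z), SZ), mul(SZ, add(SZ, Z)))))
  →8  S(add(add(Z, mul(Z, add(SZ, Z))), mul(add(add(Z, Z), SZ), mul(SZ, add(SZ, Z)))))
  →9  S(add(mul(Z, add(SZ, Z)), mul(add(add(Z, Z), SZ), mul(SZ, add(SZ, Z)))))
  →10  S(add(Z, mul(add(add(Z, Z), SZ), mul(SZ, add(SZ, Z)))))
  →11  S(mul(add(add(Z, Z), SZ), mul(SZ, add(SZ, Z))))
  →12  S(mul(add(Z, SZ), mul(SZ, add(SZ, Z))))
  →13  S(mul(SZ, mul(SZ, add(SZ, Z))))
  →14  S(add(mul(SZ, add(SZ, Z)), mul(Z, mul(SZ, add(SZ, Z)))))
  →15  S(add(add(add(SZ, Z), mul(Z, add(SZ, Z))), mul(Z, mul(SZ, add(SZ, Z)))))
  →16  S(add(add(S(add(Z, Z)), mul(Z, add(SZ, Z))), mul(Z, mul(SZ, add(SZ, Z)))))
  →17  S(add(S(add(add(Z, Z), mul(Z, add(SZ, Z)))), mul(Z, mul(SZ, add(SZ, Z)))))
  →18  S(S(add(add(add(Z, Z), mul(Z, add(SZ, Z))), mul(Z, mul(SZ, add(SZ, Z))))))
  →19  S(S(add(add(Z, mul(Z, add(SZ, Z))), mul(Z, mul(SZ, add(SZ, Z))))))
  →20  S(S(add(mul(Z, add(SZ, Z)), mul(Z, mul(SZ, add(SZ, Z))))))
  →21  S(S(add(Z, mul(Z, mul(SZ, add(SZ, Z))))))
  →22  S(S(mul(Z, mul(SZ, add(SZ, Z)))))
  →23  SSZ

Term B:
  start: add(mul(Z, SZ), SSZ)
  →1  add(Z, SSZ)
  →2  SSZ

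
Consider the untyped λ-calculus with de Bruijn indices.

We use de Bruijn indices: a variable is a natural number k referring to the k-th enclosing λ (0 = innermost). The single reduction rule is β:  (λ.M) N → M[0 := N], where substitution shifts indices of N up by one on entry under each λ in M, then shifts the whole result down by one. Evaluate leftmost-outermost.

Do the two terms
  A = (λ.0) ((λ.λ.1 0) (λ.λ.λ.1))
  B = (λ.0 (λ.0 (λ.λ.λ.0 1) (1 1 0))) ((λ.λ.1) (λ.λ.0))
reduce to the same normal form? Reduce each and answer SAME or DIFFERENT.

Term A:
  start: (λ.0) ((λ.λ.1 0) (λ.λ.λ.1))
  [1] (λ.λ.1 0) (λ.λ.λ.1)
  [2] λ.(λ.λ.λ.1) 0
  [3] λ.λ.λ.1

Term B:
  start: (λ.0 (λ.0 (λ.λ.λ.0 1) (1 1 0))) ((λ.λ.1) (λ.λ.0))
  [1] (λ.λ.1) (λ.λ.0) (λ.0 (λ.λ.λ.0 1) ((λ.λ.1) (λ.λ.0) ((λ.λ.1) (λ.λ.0)) 0))
  [2] (λ.λ.λ.0) (λ.0 (λ.λ.λ.0 1) ((λ.λ.1) (λ.λ.0) ((λ.λ.1) (λ.λ.0)) 0))
  [3] λ.λ.0

Answer: DIFFERENT — A ⇓ λ.λ.λ.1, B ⇓ λ.λ.0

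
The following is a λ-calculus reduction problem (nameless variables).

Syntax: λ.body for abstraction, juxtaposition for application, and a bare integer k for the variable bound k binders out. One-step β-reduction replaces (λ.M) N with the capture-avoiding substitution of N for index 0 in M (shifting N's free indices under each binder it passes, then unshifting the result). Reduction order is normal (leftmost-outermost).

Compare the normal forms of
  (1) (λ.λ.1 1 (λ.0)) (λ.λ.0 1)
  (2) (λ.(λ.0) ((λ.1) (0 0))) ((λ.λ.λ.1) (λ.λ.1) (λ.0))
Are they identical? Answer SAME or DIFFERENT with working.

Answer: DIFFERENT — A ⇓ λ.λ.λ.0 1, B ⇓ λ.λ.0

Derivation:
Term A:
  start: (λ.λ.1 1 (λ.0)) (λ.λ.0 1)
  →1  λ.(λ.λ.0 1) (λ.λ.0 1) (λ.0)
  →2  λ.(λ.0 (λ.λ.0 1)) (λ.0)
  →3  λ.(λ.0) (λ.λ.0 1)
  →4  λ.λ.λ.0 1

Term B:
  start: (λ.(λ.0) ((λ.1) (0 0))) ((λ.λ.λ.1) (λ.λ.1) (λ.0))
  →1  (λ.0) ((λ.(λ.λ.λ.1) (λ.λ.1) (λ.0)) ((λ.λ.λ.1) (λ.λ.1) (λ.0) ((λ.λ.λ.1) (λ.λ.1) (λ.0))))
  →2  (λ.(λ.λ.λ.1) (λ.λ.1) (λ.0)) ((λ.λ.λ.1) (λ.λ.1) (λ.0) ((λ.λ.λ.1) (λ.λ.1) (λ.0)))
  →3  (λ.λ.λ.1) (λ.λ.1) (λ.0)
  →4  (λ.λ.1) (λ.0)
  →5  λ.λ.0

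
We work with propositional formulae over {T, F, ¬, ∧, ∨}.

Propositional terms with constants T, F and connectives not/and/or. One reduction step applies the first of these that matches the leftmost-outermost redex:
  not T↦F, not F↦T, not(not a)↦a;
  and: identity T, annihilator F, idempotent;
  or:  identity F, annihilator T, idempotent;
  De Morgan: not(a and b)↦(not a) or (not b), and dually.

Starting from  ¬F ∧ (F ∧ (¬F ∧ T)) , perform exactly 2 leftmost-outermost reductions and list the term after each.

Answer: after 2 steps: F ∧ (¬F ∧ T)

Reduction:
  start: ¬F ∧ (F ∧ (¬F ∧ T))
  [1] T ∧ (F ∧ (¬F ∧ T))
  [2] F ∧ (¬F ∧ T)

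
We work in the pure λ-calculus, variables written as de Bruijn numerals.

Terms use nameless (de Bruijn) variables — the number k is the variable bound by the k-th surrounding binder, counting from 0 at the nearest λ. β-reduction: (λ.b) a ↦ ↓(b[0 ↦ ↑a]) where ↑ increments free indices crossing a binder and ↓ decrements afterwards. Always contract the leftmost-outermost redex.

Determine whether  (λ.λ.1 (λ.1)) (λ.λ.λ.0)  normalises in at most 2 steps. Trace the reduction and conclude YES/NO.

  start: (λ.λ.1 (λ.1)) (λ.λ.λ.0)
  [1] λ.(λ.λ.λ.0) (λ.1)
  [2] λ.λ.λ.0

Answer: YES — reaches normal form λ.λ.λ.0 in 2 ≤ 2 steps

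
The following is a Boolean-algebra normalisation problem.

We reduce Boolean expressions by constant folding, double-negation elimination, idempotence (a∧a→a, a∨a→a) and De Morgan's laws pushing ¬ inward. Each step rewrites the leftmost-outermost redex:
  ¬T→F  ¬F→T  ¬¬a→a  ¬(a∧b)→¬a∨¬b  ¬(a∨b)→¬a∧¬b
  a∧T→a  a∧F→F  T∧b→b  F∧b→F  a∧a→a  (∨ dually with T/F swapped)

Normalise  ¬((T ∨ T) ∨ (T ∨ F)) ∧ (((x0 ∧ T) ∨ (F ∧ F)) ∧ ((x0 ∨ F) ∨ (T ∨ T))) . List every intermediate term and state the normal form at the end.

Answer: normal form = F  (in 6 steps)

Reduction:
  start: ¬((T ∨ T) ∨ (T ∨ F)) ∧ (((x0 ∧ T) ∨ (F ∧ F)) ∧ ((x0 ∨ F) ∨ (T ∨ T)))
  [1] (¬(T ∨ T) ∧ ¬(T ∨ F)) ∧ (((x0 ∧ T) ∨ (F ∧ F)) ∧ ((x0 ∨ F) ∨ (T ∨ T)))
  [2] ((¬T ∧ ¬T) ∧ ¬(T ∨ F)) ∧ (((x0 ∧ T) ∨ (F ∧ F)) ∧ ((x0 ∨ F) ∨ (T ∨ T)))
  [3] (¬T ∧ ¬(T ∨ F)) ∧ (((x0 ∧ T) ∨ (F ∧ F)) ∧ ((x0 ∨ F) ∨ (T ∨ T)))
  [4] (F ∧ ¬(T ∨ F)) ∧ (((x0 ∧ T) ∨ (F ∧ F)) ∧ ((x0 ∨ F) ∨ (T ∨ T)))
  [5] F ∧ (((x0 ∧ T) ∨ (F ∧ F)) ∧ ((x0 ∨ F) ∨ (T ∨ T)))
  [6] F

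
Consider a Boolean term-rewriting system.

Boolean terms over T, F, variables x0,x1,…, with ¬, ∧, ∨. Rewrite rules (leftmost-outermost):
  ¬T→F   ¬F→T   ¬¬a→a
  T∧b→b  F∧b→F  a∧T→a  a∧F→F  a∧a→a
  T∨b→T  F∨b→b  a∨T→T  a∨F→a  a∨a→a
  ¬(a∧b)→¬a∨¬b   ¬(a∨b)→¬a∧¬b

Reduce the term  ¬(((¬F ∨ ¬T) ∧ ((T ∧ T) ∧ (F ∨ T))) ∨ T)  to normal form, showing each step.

  start: ¬(((¬F ∨ ¬T) ∧ ((T ∧ T) ∧ (F ∨ T))) ∨ T)
  →1  ¬((¬F ∨ ¬T) ∧ ((T ∧ T) ∧ (F ∨ T))) ∧ ¬T
  →2  (¬(¬F ∨ ¬T) ∨ ¬((T ∧ T) ∧ (F ∨ T))) ∧ ¬T
  →3  ((¬¬F ∧ ¬¬T) ∨ ¬((T ∧ T) ∧ (F ∨ T))) ∧ ¬T
  →4  ((F ∧ ¬¬T) ∨ ¬((T ∧ T) ∧ (F ∨ T))) ∧ ¬T
  →5  (F ∨ ¬((T ∧ T) ∧ (F ∨ T))) ∧ ¬T
  →6  ¬((T ∧ T) ∧ (F ∨ T)) ∧ ¬T
  →7  (¬(T ∧ T) ∨ ¬(F ∨ T)) ∧ ¬T
  →8  ((¬T ∨ ¬T) ∨ ¬(F ∨ T)) ∧ ¬T
  →9  (¬T ∨ ¬(F ∨ T)) ∧ ¬T
  →10  (F ∨ ¬(F ∨ T)) ∧ ¬T
  →11  ¬(F ∨ T) ∧ ¬T
  →12  (¬F ∧ ¬T) ∧ ¬T
  →13  (T ∧ ¬T) ∧ ¬T
  →14  ¬T ∧ ¬T
  →15  ¬T
  →16  F

Answer: normal form = F  (in 16 steps)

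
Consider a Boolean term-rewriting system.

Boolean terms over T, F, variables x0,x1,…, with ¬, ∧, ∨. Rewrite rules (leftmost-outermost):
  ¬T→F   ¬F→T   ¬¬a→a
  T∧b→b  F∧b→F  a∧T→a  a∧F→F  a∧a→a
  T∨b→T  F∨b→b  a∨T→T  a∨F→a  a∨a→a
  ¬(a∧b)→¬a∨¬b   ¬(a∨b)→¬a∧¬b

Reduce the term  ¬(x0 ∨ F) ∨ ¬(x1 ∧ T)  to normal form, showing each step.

  start: ¬(x0 ∨ F) ∨ ¬(x1 ∧ T)
  →1  (¬x0 ∧ ¬F) ∨ ¬(x1 ∧ T)
  →2  (¬x0 ∧ T) ∨ ¬(x1 ∧ T)
  →3  ¬x0 ∨ ¬(x1 ∧ T)
  →4  ¬x0 ∨ (¬x1 ∨ ¬T)
  →5  ¬x0 ∨ (¬x1 ∨ F)
  →6  ¬x0 ∨ ¬x1

Answer: normal form = ¬x0 ∨ ¬x1  (in 6 steps)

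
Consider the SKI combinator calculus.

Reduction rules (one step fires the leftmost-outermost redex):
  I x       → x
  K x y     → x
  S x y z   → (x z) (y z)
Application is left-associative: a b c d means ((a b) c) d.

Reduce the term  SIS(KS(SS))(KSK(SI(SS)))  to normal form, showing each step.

Answer: normal form = S(SS)(S(SI(SS)))  (in 5 steps)

Reduction:
  start: SIS(KS(SS))(KSK(SI(SS)))
  [1] I(KS(SS))(S(KS(SS)))(KSK(SI(SS)))
  [2] KS(SS)(S(KS(SS)))(KSK(SI(SS)))
  [3] S(S(KS(SS)))(KSK(SI(SS)))
  [4] S(SS)(KSK(SI(SS)))
  [5] S(SS)(S(SI(SS)))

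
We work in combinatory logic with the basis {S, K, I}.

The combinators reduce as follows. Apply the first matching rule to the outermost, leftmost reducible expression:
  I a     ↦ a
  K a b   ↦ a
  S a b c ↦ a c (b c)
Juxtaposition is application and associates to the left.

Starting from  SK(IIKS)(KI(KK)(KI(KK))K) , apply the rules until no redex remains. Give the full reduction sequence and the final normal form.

  start: SK(IIKS)(KI(KK)(KI(KK))K)
  →1  K(KI(KK)(KI(KK))K)(IIKS(KI(KK)(KI(KK))K))
  →2  KI(KK)(KI(KK))K
  →3  I(KI(KK))K
  →4  KI(KK)K
  →5  IK
  →6  K

Answer: normal form = K  (in 6 steps)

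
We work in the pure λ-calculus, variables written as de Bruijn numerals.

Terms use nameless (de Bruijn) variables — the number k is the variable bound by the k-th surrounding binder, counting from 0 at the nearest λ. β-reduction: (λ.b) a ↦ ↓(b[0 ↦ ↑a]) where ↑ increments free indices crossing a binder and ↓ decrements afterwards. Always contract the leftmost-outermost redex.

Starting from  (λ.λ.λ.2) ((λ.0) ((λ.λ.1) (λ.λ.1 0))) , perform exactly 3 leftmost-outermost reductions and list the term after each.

  start: (λ.λ.λ.2) ((λ.0) ((λ.λ.1) (λ.λ.1 0)))
  [1] λ.λ.(λ.0) ((λ.λ.1) (λ.λ.1 0))
  [2] λ.λ.(λ.λ.1) (λ.λ.1 0)
  [3] λ.λ.λ.λ.λ.1 0

Answer: after 3 steps: λ.λ.λ.λ.λ.1 0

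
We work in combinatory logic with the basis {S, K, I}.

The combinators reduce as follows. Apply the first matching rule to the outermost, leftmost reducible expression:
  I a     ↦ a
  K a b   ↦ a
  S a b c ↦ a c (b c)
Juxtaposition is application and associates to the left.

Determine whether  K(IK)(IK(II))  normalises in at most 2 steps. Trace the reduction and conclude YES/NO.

  start: K(IK)(IK(II))
  step 1: IK
  step 2: K

Answer: YES — reaches normal form K in 2 ≤ 2 steps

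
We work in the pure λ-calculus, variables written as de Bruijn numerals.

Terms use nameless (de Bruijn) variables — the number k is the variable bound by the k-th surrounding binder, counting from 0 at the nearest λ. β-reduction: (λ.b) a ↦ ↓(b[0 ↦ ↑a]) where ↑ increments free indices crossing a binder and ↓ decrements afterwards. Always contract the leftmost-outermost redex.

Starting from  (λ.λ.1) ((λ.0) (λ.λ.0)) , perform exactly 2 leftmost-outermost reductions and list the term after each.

Answer: after 2 steps: λ.λ.λ.0

Reduction:
  start: (λ.λ.1) ((λ.0) (λ.λ.0))
  step 1: λ.(λ.0) (λ.λ.0)
  step 2: λ.λ.λ.0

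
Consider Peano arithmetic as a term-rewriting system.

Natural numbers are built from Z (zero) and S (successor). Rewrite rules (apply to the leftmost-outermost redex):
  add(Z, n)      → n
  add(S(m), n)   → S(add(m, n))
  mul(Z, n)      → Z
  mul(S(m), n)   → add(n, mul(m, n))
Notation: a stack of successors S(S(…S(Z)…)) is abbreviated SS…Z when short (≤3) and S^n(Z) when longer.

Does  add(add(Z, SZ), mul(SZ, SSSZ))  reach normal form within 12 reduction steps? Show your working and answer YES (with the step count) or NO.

  start: add(add(Z, SZ), mul(SZ, SSSZ))
  [1] add(SZ, mul(SZ, SSSZ))
  [2] S(add(Z, mul(SZ, SSSZ)))
  [3] S(mul(SZ, SSSZ))
  [4] S(add(SSSZ, mul(Z, SSSZ)))
  [5] S(S(add(SSZ, mul(Z, SSSZ))))
  [6] S(S(S(add(SZ, mul(Z, SSSZ)))))
  [7] S(S(S(S(add(Z, mul(Z, SSSZ))))))
  [8] S(S(S(S(mul(Z, SSSZ)))))
  [9] S^4(Z)

Answer: YES — reaches normal form S^4(Z) in 9 ≤ 12 steps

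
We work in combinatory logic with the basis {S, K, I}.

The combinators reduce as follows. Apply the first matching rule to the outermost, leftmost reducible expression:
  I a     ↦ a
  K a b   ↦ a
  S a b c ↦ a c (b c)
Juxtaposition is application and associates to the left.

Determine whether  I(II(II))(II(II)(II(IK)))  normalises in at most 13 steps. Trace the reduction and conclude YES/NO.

Answer: YES — reaches normal form K in 12 ≤ 13 steps

Reduction:
  start: I(II(II))(II(II)(II(IK)))
  →1  II(II)(II(II)(II(IK)))
  →2  I(II)(II(II)(II(IK)))
  →3  II(II(II)(II(IK)))
  →4  I(II(II)(II(IK)))
  →5  II(II)(II(IK))
  →6  I(II)(II(IK))
  →7  II(II(IK))
  →8  I(II(IK))
  →9  II(IK)
  →10  I(IK)
  →11  IK
  →12  K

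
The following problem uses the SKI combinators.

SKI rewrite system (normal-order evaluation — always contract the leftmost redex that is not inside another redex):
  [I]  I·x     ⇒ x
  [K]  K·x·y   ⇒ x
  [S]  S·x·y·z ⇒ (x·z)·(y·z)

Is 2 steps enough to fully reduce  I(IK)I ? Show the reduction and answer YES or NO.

  start: I(IK)I
  [1] IKI
  [2] KI

Answer: YES — reaches normal form KI in 2 ≤ 2 steps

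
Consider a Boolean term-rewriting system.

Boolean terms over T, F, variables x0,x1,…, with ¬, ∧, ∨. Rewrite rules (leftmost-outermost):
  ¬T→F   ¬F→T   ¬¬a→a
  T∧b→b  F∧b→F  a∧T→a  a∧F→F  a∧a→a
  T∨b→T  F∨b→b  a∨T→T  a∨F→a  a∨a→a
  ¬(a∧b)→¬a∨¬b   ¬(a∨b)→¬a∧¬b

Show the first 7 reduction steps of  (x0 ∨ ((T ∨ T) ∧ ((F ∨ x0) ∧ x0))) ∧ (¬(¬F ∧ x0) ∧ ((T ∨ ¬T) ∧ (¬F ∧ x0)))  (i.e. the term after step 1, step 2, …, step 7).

Answer: after 7 steps: x0 ∧ ((F ∨ ¬x0) ∧ ((T ∨ ¬T) ∧ (¬F ∧ x0)))

Reduction:
  start: (x0 ∨ ((T ∨ T) ∧ ((F ∨ x0) ∧ x0))) ∧ (¬(¬F ∧ x0) ∧ ((T ∨ ¬T) ∧ (¬F ∧ x0)))
  →1  (x0 ∨ (T ∧ ((F ∨ x0) ∧ x0))) ∧ (¬(¬F ∧ x0) ∧ ((T ∨ ¬T) ∧ (¬F ∧ x0)))
  →2  (x0 ∨ ((F ∨ x0) ∧ x0)) ∧ (¬(¬F ∧ x0) ∧ ((T ∨ ¬T) ∧ (¬F ∧ x0)))
  →3  (x0 ∨ (x0 ∧ x0)) ∧ (¬(¬F ∧ x0) ∧ ((T ∨ ¬T) ∧ (¬F ∧ x0)))
  →4  (x0 ∨ x0) ∧ (¬(¬F ∧ x0) ∧ ((T ∨ ¬T) ∧ (¬F ∧ x0)))
  →5  x0 ∧ (¬(¬F ∧ x0) ∧ ((T ∨ ¬T) ∧ (¬F ∧ x0)))
  →6  x0 ∧ ((¬¬F ∨ ¬x0) ∧ ((T ∨ ¬T) ∧ (¬F ∧ x0)))
  →7  x0 ∧ ((F ∨ ¬x0) ∧ ((T ∨ ¬T) ∧ (¬F ∧ x0)))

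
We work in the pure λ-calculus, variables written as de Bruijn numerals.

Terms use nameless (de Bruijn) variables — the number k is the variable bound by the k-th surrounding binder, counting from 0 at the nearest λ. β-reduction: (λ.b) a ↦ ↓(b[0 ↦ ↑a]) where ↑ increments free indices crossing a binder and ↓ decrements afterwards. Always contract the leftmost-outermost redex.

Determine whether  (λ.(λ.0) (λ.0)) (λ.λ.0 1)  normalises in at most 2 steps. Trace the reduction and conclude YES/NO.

  start: (λ.(λ.0) (λ.0)) (λ.λ.0 1)
  →1  (λ.0) (λ.0)
  →2  λ.0

Answer: YES — reaches normal form λ.0 in 2 ≤ 2 steps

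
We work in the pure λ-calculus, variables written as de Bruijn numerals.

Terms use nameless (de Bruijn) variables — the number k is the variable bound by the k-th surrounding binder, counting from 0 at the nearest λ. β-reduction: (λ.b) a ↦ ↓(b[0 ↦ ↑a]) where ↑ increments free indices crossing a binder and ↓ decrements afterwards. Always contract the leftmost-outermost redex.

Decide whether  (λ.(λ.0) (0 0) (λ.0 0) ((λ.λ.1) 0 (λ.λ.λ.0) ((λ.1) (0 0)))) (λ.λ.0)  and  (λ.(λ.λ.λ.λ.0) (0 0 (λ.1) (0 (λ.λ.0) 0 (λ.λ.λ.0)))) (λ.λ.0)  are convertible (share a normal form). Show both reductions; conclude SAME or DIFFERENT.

Term A:
  start: (λ.(λ.0) (0 0) (λ.0 0) ((λ.λ.1) 0 (λ.λ.λ.0) ((λ.1) (0 0)))) (λ.λ.0)
  →1  (λ.0) ((λ.λ.0) (λ.λ.0)) (λ.0 0) ((λ.λ.1) (λ.λ.0) (λ.λ.λ.0) ((λ.λ.λ.0) ((λ.λ.0) (λ.λ.0))))
  →2  (λ.λ.0) (λ.λ.0) (λ.0 0) ((λ.λ.1) (λ.λ.0) (λ.λ.λ.0) ((λ.λ.λ.0) ((λ.λ.0) (λ.λ.0))))
  →3  (λ.0) (λ.0 0) ((λ.λ.1) (λ.λ.0) (λ.λ.λ.0) ((λ.λ.λ.0) ((λ.λ.0) (λ.λ.0))))
  →4  (λ.0 0) ((λ.λ.1) (λ.λ.0) (λ.λ.λ.0) ((λ.λ.λ.0) ((λ.λ.0) (λ.λ.0))))
  →5  (λ.λ.1) (λ.λ.0) (λ.λ.λ.0) ((λ.λ.λ.0) ((λ.λ.0) (λ.λ.0))) ((λ.λ.1) (λ.λ.0) (λ.λ.λ.0) ((λ.λ.λ.0) ((λ.λ.0) (λ.λ.0))))
  →6  (λ.λ.λ.0) (λ.λ.λ.0) ((λ.λ.λ.0) ((λ.λ.0) (λ.λ.0))) ((λ.λ.1) (λ.λ.0) (λ.λ.λ.0) ((λ.λ.λ.0) ((λ.λ.0) (λ.λ.0))))
  →7  (λ.λ.0) ((λ.λ.λ.0) ((λ.λ.0) (λ.λ.0))) ((λ.λ.1) (λ.λ.0) (λ.λ.λ.0) ((λ.λ.λ.0) ((λ.λ.0) (λ.λ.0))))
  →8  (λ.0) ((λ.λ.1) (λ.λ.0) (λ.λ.λ.0) ((λ.λ.λ.0) ((λ.λ.0) (λ.λ.0))))
  →9  (λ.λ.1) (λ.λ.0) (λ.λ.λ.0) ((λ.λ.λ.0) ((λ.λ.0) (λ.λ.0)))
  →10  (λ.λ.λ.0) (λ.λ.λ.0) ((λ.λ.λ.0) ((λ.λ.0) (λ.λ.0)))
  →11  (λ.λ.0) ((λ.λ.λ.0) ((λ.λ.0) (λ.λ.0)))
  →12  λ.0

Term B:
  start: (λ.(λ.λ.λ.λ.0) (0 0 (λ.1) (0 (λ.λ.0) 0 (λ.λ.λ.0)))) (λ.λ.0)
  →1  (λ.λ.λ.λ.0) ((λ.λ.0) (λ.λ.0) (λ.λ.λ.0) ((λ.λ.0) (λ.λ.0) (λ.λ.0) (λ.λ.λ.0)))
  →2  λ.λ.λ.0

Answer: DIFFERENT — A ⇓ λ.0, B ⇓ λ.λ.λ.0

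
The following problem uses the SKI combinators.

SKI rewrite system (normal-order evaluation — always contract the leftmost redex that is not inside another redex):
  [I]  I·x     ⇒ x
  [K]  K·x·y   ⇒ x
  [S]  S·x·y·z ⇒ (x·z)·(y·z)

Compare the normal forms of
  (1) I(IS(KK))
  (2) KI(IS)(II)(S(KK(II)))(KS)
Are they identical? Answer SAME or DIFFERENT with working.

Term A:
  start: I(IS(KK))
  →1  IS(KK)
  →2  S(KK)

Term B:
  start: KI(IS)(II)(S(KK(II)))(KS)
  →1  I(II)(S(KK(II)))(KS)
  →2  II(S(KK(II)))(KS)
  →3  I(S(KK(II)))(KS)
  →4  S(KK(II))(KS)
  →5  SK(KS)

Answer: DIFFERENT — A ⇓ S(KK), B ⇓ SK(KS)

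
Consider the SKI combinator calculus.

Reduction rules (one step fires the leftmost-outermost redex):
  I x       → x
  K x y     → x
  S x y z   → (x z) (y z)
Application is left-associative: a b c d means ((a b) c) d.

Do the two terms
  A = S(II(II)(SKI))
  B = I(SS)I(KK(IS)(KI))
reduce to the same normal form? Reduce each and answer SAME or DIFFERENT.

Answer: DIFFERENT — A ⇓ S(SKI), B ⇓ S(K(KI))(K(KI))

Working:
Term A:
  start: S(II(II)(SKI))
  step 1: S(I(II)(SKI))
  step 2: S(II(SKI))
  step 3: S(I(SKI))
  step 4: S(SKI)

Term B:
  start: I(SS)I(KK(IS)(KI))
  step 1: SSI(KK(IS)(KI))
  step 2: S(KK(IS)(KI))(I(KK(IS)(KI)))
  step 3: S(K(KI))(I(KK(IS)(KI)))
  step 4: S(K(KI))(KK(IS)(KI))
  step 5: S(K(KI))(K(KI))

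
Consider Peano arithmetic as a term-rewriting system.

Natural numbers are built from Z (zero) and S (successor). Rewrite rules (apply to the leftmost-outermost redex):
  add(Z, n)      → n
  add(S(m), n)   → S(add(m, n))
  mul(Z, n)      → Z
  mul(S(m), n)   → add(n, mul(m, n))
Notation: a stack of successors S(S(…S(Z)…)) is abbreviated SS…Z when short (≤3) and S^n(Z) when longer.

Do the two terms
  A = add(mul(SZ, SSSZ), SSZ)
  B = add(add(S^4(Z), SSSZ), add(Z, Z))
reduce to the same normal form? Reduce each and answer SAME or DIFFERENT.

Term A:
  start: add(mul(SZ, SSSZ), SSZ)
  [1] add(add(SSSZ, mul(Z, SSSZ)), SSZ)
  [2] add(S(add(SSZ, mul(Z, SSSZ))), SSZ)
  [3] S(add(add(SSZ, mul(Z, SSSZ)), SSZ))
  [4] S(add(S(add(SZ, mul(Z, SSSZ))), SSZ))
  [5] S(S(add(add(SZ, mul(Z, SSSZ)), SSZ)))
  [6] S(S(add(S(add(Z, mul(Z, SSSZ))), SSZ)))
  [7] S(S(S(add(add(Z, mul(Z, SSSZ)), SSZ))))
  [8] S(S(S(add(mul(Z, SSSZ), SSZ))))
  [9] S(S(S(add(Z, SSZ))))
  [10] S^5(Z)

Term B:
  start: add(add(S^4(Z), SSSZ), add(Z, Z))
  [1] add(S(add(SSSZ, SSSZ)), add(Z, Z))
  [2] S(add(add(SSSZ, SSSZ), add(Z, Z)))
  [3] S(add(S(add(SSZ, SSSZ)), add(Z, Z)))
  [4] S(S(add(add(SSZ, SSSZ), add(Z, Z))))
  [5] S(S(add(S(add(SZ, SSSZ)), add(Z, Z))))
  [6] S(S(S(add(add(SZ, SSSZ), add(Z, Z)))))
  [7] S(S(S(add(S(add(Z, SSSZ)), add(Z, Z)))))
  [8] S(S(S(S(add(add(Z, SSSZ), add(Z, Z))))))
  [9] S(S(S(S(add(SSSZ, add(Z, Z))))))
  [10] S(S(S(S(S(add(SSZ, add(Z, Z)))))))
  [11] S(S(S(S(S(S(add(SZ, add(Z, Z))))))))
  [12] S(S(S(S(S(S(S(add(Z, add(Z, Z)))))))))
  [13] S(S(S(S(S(S(S(add(Z, Z))))))))
  [14] S^7(Z)

Answer: DIFFERENT — A ⇓ S^5(Z), B ⇓ S^7(Z)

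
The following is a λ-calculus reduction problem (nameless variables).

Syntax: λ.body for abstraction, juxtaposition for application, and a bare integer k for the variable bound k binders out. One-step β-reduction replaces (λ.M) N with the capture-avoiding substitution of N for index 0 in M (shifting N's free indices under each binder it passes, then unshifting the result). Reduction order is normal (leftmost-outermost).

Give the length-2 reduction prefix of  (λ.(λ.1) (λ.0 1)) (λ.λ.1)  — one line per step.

  start: (λ.(λ.1) (λ.0 1)) (λ.λ.1)
  →1  (λ.λ.λ.1) (λ.0 (λ.λ.1))
  →2  λ.λ.1

Answer: after 2 steps: λ.λ.1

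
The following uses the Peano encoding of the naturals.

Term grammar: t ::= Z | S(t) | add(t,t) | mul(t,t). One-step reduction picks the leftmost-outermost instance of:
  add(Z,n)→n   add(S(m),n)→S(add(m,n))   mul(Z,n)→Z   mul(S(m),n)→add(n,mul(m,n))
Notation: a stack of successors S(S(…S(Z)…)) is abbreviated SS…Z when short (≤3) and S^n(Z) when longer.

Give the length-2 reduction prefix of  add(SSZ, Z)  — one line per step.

  start: add(SSZ, Z)
  →1  S(add(SZ, Z))
  →2  S(S(add(Z, Z)))

Answer: after 2 steps: S(S(add(Z, Z)))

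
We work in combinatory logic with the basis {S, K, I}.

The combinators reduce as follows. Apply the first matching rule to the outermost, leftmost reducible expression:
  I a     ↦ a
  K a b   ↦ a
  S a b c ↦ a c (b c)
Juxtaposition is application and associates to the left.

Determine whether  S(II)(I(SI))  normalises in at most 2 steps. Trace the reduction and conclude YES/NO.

Answer: YES — reaches normal form SI(SI) in 2 ≤ 2 steps

Derivation:
  start: S(II)(I(SI))
  →1  SI(I(SI))
  →2  SI(SI)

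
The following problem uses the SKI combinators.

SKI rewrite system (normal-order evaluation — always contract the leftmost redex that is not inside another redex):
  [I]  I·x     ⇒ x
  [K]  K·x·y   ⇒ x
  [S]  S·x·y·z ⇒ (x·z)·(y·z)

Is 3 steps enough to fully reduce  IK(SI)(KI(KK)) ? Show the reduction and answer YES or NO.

  start: IK(SI)(KI(KK))
  [1] K(SI)(KI(KK))
  [2] SI

Answer: YES — reaches normal form SI in 2 ≤ 3 steps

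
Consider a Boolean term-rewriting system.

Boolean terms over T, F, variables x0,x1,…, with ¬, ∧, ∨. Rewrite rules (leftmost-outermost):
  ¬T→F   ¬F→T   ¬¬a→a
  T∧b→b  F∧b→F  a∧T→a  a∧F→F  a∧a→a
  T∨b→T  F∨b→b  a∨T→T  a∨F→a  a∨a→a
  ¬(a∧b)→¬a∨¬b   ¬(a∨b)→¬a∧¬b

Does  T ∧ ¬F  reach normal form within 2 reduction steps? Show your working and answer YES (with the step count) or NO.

Answer: YES — reaches normal form T in 2 ≤ 2 steps

Working:
  start: T ∧ ¬F
  [1] ¬F
  [2] T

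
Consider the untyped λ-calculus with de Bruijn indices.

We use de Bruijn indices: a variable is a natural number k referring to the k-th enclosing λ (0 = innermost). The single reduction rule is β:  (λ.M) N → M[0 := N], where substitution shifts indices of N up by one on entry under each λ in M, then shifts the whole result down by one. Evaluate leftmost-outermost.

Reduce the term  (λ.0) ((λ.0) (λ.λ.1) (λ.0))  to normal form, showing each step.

  start: (λ.0) ((λ.0) (λ.λ.1) (λ.0))
  →1  (λ.0) (λ.λ.1) (λ.0)
  →2  (λ.λ.1) (λ.0)
  →3  λ.λ.0

Answer: normal form = λ.λ.0  (in 3 steps)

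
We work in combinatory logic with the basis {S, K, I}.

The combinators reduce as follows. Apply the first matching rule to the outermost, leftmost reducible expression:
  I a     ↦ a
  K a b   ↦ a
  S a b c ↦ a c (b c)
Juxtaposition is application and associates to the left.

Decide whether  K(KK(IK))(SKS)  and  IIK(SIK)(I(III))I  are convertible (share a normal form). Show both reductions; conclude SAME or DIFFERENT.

Answer: DIFFERENT — A ⇓ K, B ⇓ KI

Derivation:
Term A:
  start: K(KK(IK))(SKS)
  [1] KK(IK)
  [2] K

Term B:
  start: IIK(SIK)(I(III))I
  [1] IK(SIK)(I(III))I
  [2] K(SIK)(I(III))I
  [3] SIKI
  [4] II(KI)
  [5] I(KI)
  [6] KI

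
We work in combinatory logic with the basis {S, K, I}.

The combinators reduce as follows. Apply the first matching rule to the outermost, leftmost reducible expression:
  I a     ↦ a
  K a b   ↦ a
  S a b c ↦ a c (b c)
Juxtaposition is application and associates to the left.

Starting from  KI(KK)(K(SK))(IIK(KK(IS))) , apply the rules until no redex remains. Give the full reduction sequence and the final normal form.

Answer: normal form = SK  (in 3 steps)

Derivation:
  start: KI(KK)(K(SK))(IIK(KK(IS)))
  step 1: I(K(SK))(IIK(KK(IS)))
  step 2: K(SK)(IIK(KK(IS)))
  step 3: SK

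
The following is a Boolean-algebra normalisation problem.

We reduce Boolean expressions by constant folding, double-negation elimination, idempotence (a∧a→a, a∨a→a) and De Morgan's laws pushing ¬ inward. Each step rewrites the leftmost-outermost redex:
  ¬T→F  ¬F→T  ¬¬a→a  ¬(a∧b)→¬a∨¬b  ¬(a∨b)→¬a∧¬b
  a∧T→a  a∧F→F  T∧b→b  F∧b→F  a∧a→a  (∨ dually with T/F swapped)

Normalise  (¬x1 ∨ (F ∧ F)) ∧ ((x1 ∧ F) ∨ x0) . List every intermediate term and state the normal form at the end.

Answer: normal form = ¬x1 ∧ x0  (in 4 steps)

Derivation:
  start: (¬x1 ∨ (F ∧ F)) ∧ ((x1 ∧ F) ∨ x0)
  [1] (¬x1 ∨ F) ∧ ((x1 ∧ F) ∨ x0)
  [2] ¬x1 ∧ ((x1 ∧ F) ∨ x0)
  [3] ¬x1 ∧ (F ∨ x0)
  [4] ¬x1 ∧ x0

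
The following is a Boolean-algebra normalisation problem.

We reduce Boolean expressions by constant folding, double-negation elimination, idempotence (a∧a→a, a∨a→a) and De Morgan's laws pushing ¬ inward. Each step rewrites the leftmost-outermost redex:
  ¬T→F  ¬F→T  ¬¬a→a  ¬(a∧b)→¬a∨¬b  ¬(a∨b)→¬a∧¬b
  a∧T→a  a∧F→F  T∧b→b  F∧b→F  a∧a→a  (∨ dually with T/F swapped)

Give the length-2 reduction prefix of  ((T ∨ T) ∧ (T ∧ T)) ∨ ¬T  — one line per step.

Answer: after 2 steps: (T ∧ T) ∨ ¬T

Working:
  start: ((T ∨ T) ∧ (T ∧ T)) ∨ ¬T
  →1  (T ∧ (T ∧ T)) ∨ ¬T
  →2  (T ∧ T) ∨ ¬T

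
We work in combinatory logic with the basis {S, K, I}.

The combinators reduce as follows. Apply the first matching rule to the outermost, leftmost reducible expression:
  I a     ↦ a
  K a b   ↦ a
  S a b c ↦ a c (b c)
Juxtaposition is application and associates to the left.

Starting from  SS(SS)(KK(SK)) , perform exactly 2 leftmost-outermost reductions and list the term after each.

Answer: after 2 steps: SK(SS(KK(SK)))

Working:
  start: SS(SS)(KK(SK))
  →1  S(KK(SK))(SS(KK(SK)))
  →2  SK(SS(KK(SK)))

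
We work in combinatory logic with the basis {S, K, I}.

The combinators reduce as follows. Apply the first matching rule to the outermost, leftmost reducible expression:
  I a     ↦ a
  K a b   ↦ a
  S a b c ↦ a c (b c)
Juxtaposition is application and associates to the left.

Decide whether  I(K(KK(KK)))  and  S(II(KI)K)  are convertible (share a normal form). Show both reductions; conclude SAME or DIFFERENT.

Term A:
  start: I(K(KK(KK)))
  →1  K(KK(KK))
  →2  KK

Term B:
  start: S(II(KI)K)
  →1  S(I(KI)K)
  →2  S(KIK)
  →3  SI

Answer: DIFFERENT — A ⇓ KK, B ⇓ SI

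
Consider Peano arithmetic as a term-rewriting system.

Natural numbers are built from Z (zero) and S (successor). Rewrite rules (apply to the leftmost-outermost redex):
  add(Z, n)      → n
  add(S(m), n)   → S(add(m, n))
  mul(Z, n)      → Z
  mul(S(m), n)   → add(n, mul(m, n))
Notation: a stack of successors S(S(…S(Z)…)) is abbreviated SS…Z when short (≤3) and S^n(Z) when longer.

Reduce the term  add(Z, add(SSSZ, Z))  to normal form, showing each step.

  start: add(Z, add(SSSZ, Z))
  →1  add(SSSZ, Z)
  →2  S(add(SSZ, Z))
  →3  S(S(add(SZ, Z)))
  →4  S(S(S(add(Z, Z))))
  →5  SSSZ

Answer: normal form = SSSZ  (in 5 steps)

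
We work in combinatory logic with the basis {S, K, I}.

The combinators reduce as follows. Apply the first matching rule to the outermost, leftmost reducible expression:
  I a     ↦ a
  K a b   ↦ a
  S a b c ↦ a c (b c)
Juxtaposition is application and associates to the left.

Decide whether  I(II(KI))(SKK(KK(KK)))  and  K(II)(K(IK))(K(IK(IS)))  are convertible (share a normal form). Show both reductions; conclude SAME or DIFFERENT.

Answer: DIFFERENT — A ⇓ I, B ⇓ K(KS)

Reduction:
Term A:
  start: I(II(KI))(SKK(KK(KK)))
  →1  II(KI)(SKK(KK(KK)))
  →2  I(KI)(SKK(KK(KK)))
  →3  KI(SKK(KK(KK)))
  →4  I

Term B:
  start: K(II)(K(IK))(K(IK(IS)))
  →1  II(K(IK(IS)))
  →2  I(K(IK(IS)))
  →3  K(IK(IS))
  →4  K(K(IS))
  →5  K(KS)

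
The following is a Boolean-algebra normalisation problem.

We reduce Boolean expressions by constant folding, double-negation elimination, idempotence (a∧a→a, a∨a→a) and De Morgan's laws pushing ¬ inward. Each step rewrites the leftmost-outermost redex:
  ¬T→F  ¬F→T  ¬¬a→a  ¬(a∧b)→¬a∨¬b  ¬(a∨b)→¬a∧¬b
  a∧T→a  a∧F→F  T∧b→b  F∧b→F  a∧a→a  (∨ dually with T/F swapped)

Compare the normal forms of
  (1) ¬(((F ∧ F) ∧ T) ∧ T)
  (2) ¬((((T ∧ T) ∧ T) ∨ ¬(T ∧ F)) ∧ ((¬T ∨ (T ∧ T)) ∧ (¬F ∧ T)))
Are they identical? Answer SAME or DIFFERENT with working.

Term A:
  start: ¬(((F ∧ F) ∧ T) ∧ T)
  →1  ¬((F ∧ F) ∧ T) ∨ ¬T
  →2  (¬(F ∧ F) ∨ ¬T) ∨ ¬T
  →3  ((¬F ∨ ¬F) ∨ ¬T) ∨ ¬T
  →4  (¬F ∨ ¬T) ∨ ¬T
  →5  (T ∨ ¬T) ∨ ¬T
  →6  T ∨ ¬T
  →7  T

Term B:
  start: ¬((((T ∧ T) ∧ T) ∨ ¬(T ∧ F)) ∧ ((¬T ∨ (T ∧ T)) ∧ (¬F ∧ T)))
  →1  ¬(((T ∧ T) ∧ T) ∨ ¬(T ∧ F)) ∨ ¬((¬T ∨ (T ∧ T)) ∧ (¬F ∧ T))
  →2  (¬((T ∧ T) ∧ T) ∧ ¬¬(T ∧ F)) ∨ ¬((¬T ∨ (T ∧ T)) ∧ (¬F ∧ T))
  →3  ((¬(T ∧ T) ∨ ¬T) ∧ ¬¬(T ∧ F)) ∨ ¬((¬T ∨ (T ∧ T)) ∧ (¬F ∧ T))
  →4  (((¬T ∨ ¬T) ∨ ¬T) ∧ ¬¬(T ∧ F)) ∨ ¬((¬T ∨ (T ∧ T)) ∧ (¬F ∧ T))
  →5  ((¬T ∨ ¬T) ∧ ¬¬(T ∧ F)) ∨ ¬((¬T ∨ (T ∧ T)) ∧ (¬F ∧ T))
  →6  (¬T ∧ ¬¬(T ∧ F)) ∨ ¬((¬T ∨ (T ∧ T)) ∧ (¬F ∧ T))
  →7  (F ∧ ¬¬(T ∧ F)) ∨ ¬((¬T ∨ (T ∧ T)) ∧ (¬F ∧ T))
  →8  F ∨ ¬((¬T ∨ (T ∧ T)) ∧ (¬F ∧ T))
  →9  ¬((¬T ∨ (T ∧ T)) ∧ (¬F ∧ T))
  →10  ¬(¬T ∨ (T ∧ T)) ∨ ¬(¬F ∧ T)
  →11  (¬¬T ∧ ¬(T ∧ T)) ∨ ¬(¬F ∧ T)
  →12  (T ∧ ¬(T ∧ T)) ∨ ¬(¬F ∧ T)
  →13  ¬(T ∧ T) ∨ ¬(¬F ∧ T)
  →14  (¬T ∨ ¬T) ∨ ¬(¬F ∧ T)
  →15  ¬T ∨ ¬(¬F ∧ T)
  →16  F ∨ ¬(¬F ∧ T)
  →17  ¬(¬F ∧ T)
  →18  ¬¬F ∨ ¬T
  →19  F ∨ ¬T
  →20  ¬T
  →21  F

Answer: DIFFERENT — A ⇓ T, B ⇓ F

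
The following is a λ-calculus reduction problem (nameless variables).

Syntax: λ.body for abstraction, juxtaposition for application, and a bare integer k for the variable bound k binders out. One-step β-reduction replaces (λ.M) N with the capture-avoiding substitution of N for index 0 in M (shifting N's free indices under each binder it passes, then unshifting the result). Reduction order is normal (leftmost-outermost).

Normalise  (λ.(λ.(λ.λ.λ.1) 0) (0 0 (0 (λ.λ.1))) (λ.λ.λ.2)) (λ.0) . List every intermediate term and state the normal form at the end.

Answer: normal form = λ.λ.λ.λ.2  (in 4 steps)

Derivation:
  start: (λ.(λ.(λ.λ.λ.1) 0) (0 0 (0 (λ.λ.1))) (λ.λ.λ.2)) (λ.0)
  step 1: (λ.(λ.λ.λ.1) 0) ((λ.0) (λ.0) ((λ.0) (λ.λ.1))) (λ.λ.λ.2)
  step 2: (λ.λ.λ.1) ((λ.0) (λ.0) ((λ.0) (λ.λ.1))) (λ.λ.λ.2)
  step 3: (λ.λ.1) (λ.λ.λ.2)
  step 4: λ.λ.λ.λ.2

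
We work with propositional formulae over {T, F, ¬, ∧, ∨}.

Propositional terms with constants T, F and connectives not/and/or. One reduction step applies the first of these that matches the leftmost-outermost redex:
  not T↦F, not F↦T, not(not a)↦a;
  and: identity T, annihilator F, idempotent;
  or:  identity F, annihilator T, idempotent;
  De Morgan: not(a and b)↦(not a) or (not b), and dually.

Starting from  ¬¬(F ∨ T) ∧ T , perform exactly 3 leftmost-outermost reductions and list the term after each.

Answer: after 3 steps: T

Derivation:
  start: ¬¬(F ∨ T) ∧ T
  →1  ¬¬(F ∨ T)
  →2  F ∨ T
  →3  T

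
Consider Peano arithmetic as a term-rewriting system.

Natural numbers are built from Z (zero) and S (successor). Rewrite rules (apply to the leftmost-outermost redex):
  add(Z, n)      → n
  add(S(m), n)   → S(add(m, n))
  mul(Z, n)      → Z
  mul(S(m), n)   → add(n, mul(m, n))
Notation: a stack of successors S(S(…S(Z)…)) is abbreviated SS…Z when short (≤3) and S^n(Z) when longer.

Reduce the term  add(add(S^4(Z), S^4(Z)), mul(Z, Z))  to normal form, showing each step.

Answer: normal form = S^8(Z)  (in 15 steps)

Reduction:
  start: add(add(S^4(Z), S^4(Z)), mul(Z, Z))
  step 1: add(S(add(SSSZ, S^4(Z))), mul(Z, Z))
  step 2: S(add(add(SSSZ, S^4(Z)), mul(Z, Z)))
  step 3: S(add(S(add(SSZ, S^4(Z))), mul(Z, Z)))
  step 4: S(S(add(add(SSZ, S^4(Z)), mul(Z, Z))))
  step 5: S(S(add(S(add(SZ, S^4(Z))), mul(Z, Z))))
  step 6: S(S(S(add(add(SZ, S^4(Z)), mul(Z, Z)))))
  step 7: S(S(S(add(S(add(Z, S^4(Z))), mul(Z, Z)))))
  step 8: S(S(S(S(add(add(Z, S^4(Z)), mul(Z, Z))))))
  step 9: S(S(S(S(add(S^4(Z), mul(Z, Z))))))
  step 10: S(S(S(S(S(add(SSSZ, mul(Z, Z)))))))
  step 11: S(S(S(S(S(S(add(SSZ, mul(Z, Z))))))))
  step 12: S(S(S(S(S(S(S(add(SZ, mul(Z, Z)))))))))
  step 13: S(S(S(S(S(S(S(S(add(Z, mul(Z, Z))))))))))
  step 14: S(S(S(S(S(S(S(S(mul(Z, Z)))))))))
  step 15: S^8(Z)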